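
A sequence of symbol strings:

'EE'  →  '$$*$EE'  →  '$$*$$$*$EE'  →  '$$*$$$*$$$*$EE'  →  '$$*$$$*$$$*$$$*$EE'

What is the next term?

$$*$$$*$$$*$$$*$$$*$EE

Each term is the previous one with $$*$ prepended.
So the next term is $$*$·$$*$$$*$$$*$$$*$EE.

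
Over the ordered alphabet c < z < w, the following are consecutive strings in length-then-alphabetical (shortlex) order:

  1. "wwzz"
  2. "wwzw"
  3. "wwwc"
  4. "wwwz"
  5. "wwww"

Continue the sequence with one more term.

wwww is the last string of length 4, so the next is the first of length 5: c repeated 5 times.

ccccc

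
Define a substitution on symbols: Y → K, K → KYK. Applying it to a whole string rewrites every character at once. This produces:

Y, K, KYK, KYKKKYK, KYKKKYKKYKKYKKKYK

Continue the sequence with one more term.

Rewriting the 17 symbols of KYKKKYKKYKKYKKKYK one by one yields KYK K KYK KYK KYK K KYK KYK K KYK KYK K KYK KYK KYK K KYK; concatenated:

KYKKKYKKYKKYKKKYKKYKKKYKKYKKKYKKYKKYKKKYK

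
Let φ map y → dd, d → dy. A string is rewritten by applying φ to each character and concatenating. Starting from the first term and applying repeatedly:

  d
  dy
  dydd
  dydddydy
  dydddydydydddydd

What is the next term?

dydddydydydddydddydddydydydddydy

φ(dydddydydydddydd) expands symbol-by-symbol to dy dd dy dy dy dd dy dd dy dd dy dy dy dd dy dy; joining the 16 pieces gives the next term.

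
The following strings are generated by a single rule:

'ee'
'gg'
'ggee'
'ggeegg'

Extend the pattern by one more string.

From term 3 onward, concatenate the last term with the second-to-last: gg·ee = ggee, ggee·gg = ggeegg, …
Continuing: ggeegg · ggee gives term 5.

ggeeggggee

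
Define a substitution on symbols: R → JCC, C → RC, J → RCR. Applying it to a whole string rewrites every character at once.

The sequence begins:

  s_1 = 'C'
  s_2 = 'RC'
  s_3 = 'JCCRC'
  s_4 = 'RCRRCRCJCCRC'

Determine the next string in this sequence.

Rewriting each symbol of RCRRCRCJCCRC: R→JCC, C→RC, R→JCC, R→JCC, C→RC, R→JCC, C→RC, J→RCR, C→RC, C→RC, R→JCC, C→RC, which concatenates to JCC RC JCC JCC RC JCC RC RCR RC RC JCC RC.

JCCRCJCCJCCRCJCCRCRCRRCRCJCCRC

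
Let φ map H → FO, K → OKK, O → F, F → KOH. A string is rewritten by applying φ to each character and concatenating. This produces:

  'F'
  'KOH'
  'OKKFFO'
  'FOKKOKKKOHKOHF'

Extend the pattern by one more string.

Rewriting the 14 symbols of FOKKOKKKOHKOHF one by one yields KOH F OKK OKK F OKK OKK OKK F FO OKK F FO KOH; concatenated:

KOHFOKKOKKFOKKOKKOKKFFOOKKFFOKOH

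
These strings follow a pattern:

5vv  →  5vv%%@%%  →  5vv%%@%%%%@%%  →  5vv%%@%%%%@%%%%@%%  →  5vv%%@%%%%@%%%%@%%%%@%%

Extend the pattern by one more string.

5vv%%@%%%%@%%%%@%%%%@%%%%@%%

Each term is the previous one with %%@%% appended.
One more step from 5vv%%@%%%%@%%%%@%%%%@%% gives the answer.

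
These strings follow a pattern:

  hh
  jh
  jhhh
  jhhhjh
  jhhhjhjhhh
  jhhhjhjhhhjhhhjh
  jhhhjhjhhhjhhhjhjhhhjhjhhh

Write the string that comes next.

jhhhjhjhhhjhhhjhjhhhjhjhhhjhhhjhjhhhjhhhjh

This is a Fibonacci-style word recurrence s(k) = s(k−1)·s(k−2): e.g. jh·hh = jhhh.
Continuing: jhhhjhjhhhjhhhjhjhhhjhjhhh · jhhhjhjhhhjhhhjh gives term 8.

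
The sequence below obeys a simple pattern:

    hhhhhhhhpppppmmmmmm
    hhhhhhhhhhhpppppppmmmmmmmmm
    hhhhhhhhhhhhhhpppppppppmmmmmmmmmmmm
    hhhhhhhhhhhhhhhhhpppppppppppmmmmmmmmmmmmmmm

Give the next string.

Each string has the form h^{3n+2} p^{2n+1} m^{3n}, where the shown terms are n = 2, 3, 4, 5.
At n = 6 the blocks have lengths 20, 13, 18.

hhhhhhhhhhhhhhhhhhhhpppppppppppppmmmmmmmmmmmmmmmmmm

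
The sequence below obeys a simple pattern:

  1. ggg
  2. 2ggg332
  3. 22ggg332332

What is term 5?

2222ggg332332332332

Every step adds 2 to the front and 332 to the end of the previous string.
From 22ggg332332, 2 further steps: 22ggg332332 → 222ggg332332332 → (answer).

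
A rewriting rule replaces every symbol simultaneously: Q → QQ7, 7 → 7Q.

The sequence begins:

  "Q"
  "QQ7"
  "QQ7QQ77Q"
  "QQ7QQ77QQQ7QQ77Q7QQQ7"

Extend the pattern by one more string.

QQ7QQ77QQQ7QQ77Q7QQQ7QQ7QQ77QQQ7QQ77Q7QQQ77QQQ7QQ7QQ77Q

Replace each of the 21 characters of QQ7QQ77QQQ7QQ77Q7QQQ7 in place — QQ7 QQ7 7Q QQ7 QQ7 7Q 7Q QQ7 QQ7 QQ7 7Q QQ7 QQ7 7Q 7Q QQ7 7Q QQ7 QQ7 QQ7 7Q — and concatenate.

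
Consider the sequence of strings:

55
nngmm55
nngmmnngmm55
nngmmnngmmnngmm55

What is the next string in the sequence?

Each term is the previous one with nngmm prepended.
Applying this once more to nngmmnngmmnngmm55:

nngmmnngmmnngmmnngmm55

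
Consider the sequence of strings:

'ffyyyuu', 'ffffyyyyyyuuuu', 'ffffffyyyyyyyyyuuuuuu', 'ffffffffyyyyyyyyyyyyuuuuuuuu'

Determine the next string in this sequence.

ffffffffffyyyyyyyyyyyyyyyuuuuuuuuuu

Each string has the form f^{2n} y^{3n} u^{2n} (n = 1, 2, …).
At n = 5 the blocks have lengths 10, 15, 10.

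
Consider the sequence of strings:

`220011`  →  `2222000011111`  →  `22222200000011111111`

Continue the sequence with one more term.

222222220000000011111111111

The n-th term is 2n 2's then 2n 0's then 3n-1 1's (n = 1, 2, …).
Setting n = 4 gives 8, 8, 11 characters in each block.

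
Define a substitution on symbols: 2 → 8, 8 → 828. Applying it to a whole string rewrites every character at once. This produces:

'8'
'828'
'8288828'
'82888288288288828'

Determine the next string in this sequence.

82888288288288828828882882888288288288828

Applying the rule to each of the 17 symbols of 82888288288288828 gives the pieces 828 8 828 828 828 8 828 828 8 828 828 8 828 828 828 8 828, which concatenate to the answer.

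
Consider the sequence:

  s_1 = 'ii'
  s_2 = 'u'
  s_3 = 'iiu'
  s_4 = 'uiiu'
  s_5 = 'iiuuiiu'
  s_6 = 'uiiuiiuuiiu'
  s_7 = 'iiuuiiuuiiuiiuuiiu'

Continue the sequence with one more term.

uiiuiiuuiiuiiuuiiuuiiuiiuuiiu

From term 3 onward, concatenate the second-to-last term with the last: ii·u = iiu, u·iiu = uiiu, …
The next term joins uiiuiiuuiiu and iiuuiiuuiiuiiuuiiu.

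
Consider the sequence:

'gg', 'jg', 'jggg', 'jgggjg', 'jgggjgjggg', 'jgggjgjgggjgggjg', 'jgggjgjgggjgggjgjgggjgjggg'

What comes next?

jgggjgjgggjgggjgjgggjgjgggjgggjgjgggjgggjg

From term 3 onward, concatenate the last term with the second-to-last: jg·gg = jggg, jggg·jg = jgggjg, …
Continuing: jgggjgjgggjgggjgjgggjgjggg · jgggjgjgggjgggjg gives term 8.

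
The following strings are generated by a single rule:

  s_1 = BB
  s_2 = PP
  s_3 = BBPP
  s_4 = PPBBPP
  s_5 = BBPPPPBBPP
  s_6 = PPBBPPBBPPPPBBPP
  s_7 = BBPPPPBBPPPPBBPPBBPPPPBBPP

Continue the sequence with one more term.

PPBBPPBBPPPPBBPPBBPPPPBBPPPPBBPPBBPPPPBBPP

Each term (from the third on) is the two preceding terms concatenated in order: term 3 = BB·PP = BBPP.
Continuing: PPBBPPBBPPPPBBPP · BBPPPPBBPPPPBBPPBBPPPPBBPP gives term 8.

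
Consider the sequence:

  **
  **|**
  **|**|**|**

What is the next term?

Every step duplicates the string with '|' between the halves.
Doubling **|**|**|** with '|' between the halves:

**|**|**|**|**|**|**|**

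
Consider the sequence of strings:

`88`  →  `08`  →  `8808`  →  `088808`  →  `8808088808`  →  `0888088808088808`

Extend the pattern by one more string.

From term 3 onward, concatenate the second-to-last term with the last: 88·08 = 8808, 08·8808 = 088808, …
So term 7 is 8808088808·0888088808088808.

88080888080888088808088808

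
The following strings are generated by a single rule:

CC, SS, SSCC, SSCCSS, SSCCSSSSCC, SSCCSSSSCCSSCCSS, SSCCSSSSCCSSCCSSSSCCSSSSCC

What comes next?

Each term (from the third on) is the previous term followed by the one before it: term 3 = SS·CC = SSCC.
The next term joins SSCCSSSSCCSSCCSSSSCCSSSSCC and SSCCSSSSCCSSCCSS.

SSCCSSSSCCSSCCSSSSCCSSSSCCSSCCSSSSCCSSCCSS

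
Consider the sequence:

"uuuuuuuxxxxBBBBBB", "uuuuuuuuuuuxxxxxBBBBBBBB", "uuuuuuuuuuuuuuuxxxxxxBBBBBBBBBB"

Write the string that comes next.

Reading off run lengths: u runs 7, 11, 15; x runs 4, 5, 6; B runs 6, 8, 10 — each is linear in n, where the shown terms are n = 2, 3, 4.
At n = 5 the blocks have lengths 19, 7, 12.

uuuuuuuuuuuuuuuuuuuxxxxxxxBBBBBBBBBBBB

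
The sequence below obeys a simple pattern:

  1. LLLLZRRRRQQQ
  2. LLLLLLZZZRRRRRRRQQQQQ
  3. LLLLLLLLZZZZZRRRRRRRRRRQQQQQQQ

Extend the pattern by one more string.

Each string has the form L^{2n+2} Z^{2n-1} R^{3n+1} Q^{2n+1} (n = 1, 2, …).
At n = 4 the blocks have lengths 10, 7, 13, 9.

LLLLLLLLLLZZZZZZZRRRRRRRRRRRRRQQQQQQQQQ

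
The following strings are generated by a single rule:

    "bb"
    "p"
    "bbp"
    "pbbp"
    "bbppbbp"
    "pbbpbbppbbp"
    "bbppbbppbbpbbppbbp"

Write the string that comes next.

pbbpbbppbbpbbppbbppbbpbbppbbp

This is a Fibonacci-style word recurrence s(k) = s(k−2)·s(k−1): e.g. bb·p = bbp.
Continuing: pbbpbbppbbp · bbppbbppbbpbbppbbp gives term 8.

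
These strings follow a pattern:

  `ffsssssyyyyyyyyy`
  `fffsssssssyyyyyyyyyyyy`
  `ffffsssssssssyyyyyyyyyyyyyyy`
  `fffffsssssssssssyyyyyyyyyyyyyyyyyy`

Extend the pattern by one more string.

Term n consists of n-1 f's, followed by 2n-1 s's, followed by 3n y's, where the shown terms are n = 3, 4, 5, 6.
At n = 7 the blocks have lengths 6, 13, 21.

ffffffsssssssssssssyyyyyyyyyyyyyyyyyyyyy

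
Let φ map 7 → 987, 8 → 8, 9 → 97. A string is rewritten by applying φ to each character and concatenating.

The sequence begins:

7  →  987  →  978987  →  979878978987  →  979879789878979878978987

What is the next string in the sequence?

979879789879798789789878979879789878979878978987

Applying the rule to each of the 24 symbols of 979879789878979878978987 gives the pieces 97 987 97 8 987 97 987 8 97 8 987 8 97 987 97 8 987 8 97 987 8 97 8 987, which concatenate to the answer.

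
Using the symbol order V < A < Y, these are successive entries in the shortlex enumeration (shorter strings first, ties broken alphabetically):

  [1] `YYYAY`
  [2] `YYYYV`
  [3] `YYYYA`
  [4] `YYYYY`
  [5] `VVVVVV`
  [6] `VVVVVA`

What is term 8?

VVVVAV

Continuing the enumeration 2 steps past VVVVVA: VVVVVA → VVVVVY → (answer).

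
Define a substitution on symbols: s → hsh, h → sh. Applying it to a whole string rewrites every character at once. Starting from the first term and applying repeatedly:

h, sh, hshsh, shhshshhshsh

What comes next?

hshshshhshshhshshshhshshhshsh

Apply φ to shhshshhshsh symbol by symbol: s→hsh, h→sh, h→sh, s→hsh, h→sh, s→hsh, h→sh, h→sh, s→hsh, h→sh, s→hsh, h→sh; joined: hsh sh sh hsh sh hsh sh sh hsh sh hsh sh.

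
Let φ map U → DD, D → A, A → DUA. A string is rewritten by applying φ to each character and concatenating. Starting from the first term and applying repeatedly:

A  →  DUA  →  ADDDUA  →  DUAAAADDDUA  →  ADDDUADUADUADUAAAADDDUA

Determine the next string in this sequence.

φ(ADDDUADUADUADUAAAADDDUA) expands symbol-by-symbol to DUA A A A DD DUA A DD DUA A DD DUA A DD DUA DUA DUA DUA A A A DD DUA; joining the 23 pieces gives the next term.

DUAAAADDDUAADDDUAADDDUAADDDUADUADUADUAAAADDDUA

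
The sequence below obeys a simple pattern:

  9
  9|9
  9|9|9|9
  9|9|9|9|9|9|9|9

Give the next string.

s(k+1) = s(k)·|·s(k) — each term doubles the last with '|' between the halves.
One more doubling of 9|9|9|9|9|9|9|9 gives the answer.

9|9|9|9|9|9|9|9|9|9|9|9|9|9|9|9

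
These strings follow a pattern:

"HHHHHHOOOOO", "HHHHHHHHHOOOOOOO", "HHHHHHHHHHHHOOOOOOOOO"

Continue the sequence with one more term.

Reading off run lengths: H runs 6, 9, 12; O runs 5, 7, 9 — each is linear in n, where the shown terms are n = 2, 3, 4.
For the next term, n = 5, so the run lengths are 15, 11.

HHHHHHHHHHHHHHHOOOOOOOOOOO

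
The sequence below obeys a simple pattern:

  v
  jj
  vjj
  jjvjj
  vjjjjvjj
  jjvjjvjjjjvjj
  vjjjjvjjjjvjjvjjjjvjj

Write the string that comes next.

From term 3 onward, concatenate the second-to-last term with the last: v·jj = vjj, jj·vjj = jjvjj, …
Continuing: jjvjjvjjjjvjj · vjjjjvjjjjvjjvjjjjvjj gives term 8.

jjvjjvjjjjvjjvjjjjvjjjjvjjvjjjjvjj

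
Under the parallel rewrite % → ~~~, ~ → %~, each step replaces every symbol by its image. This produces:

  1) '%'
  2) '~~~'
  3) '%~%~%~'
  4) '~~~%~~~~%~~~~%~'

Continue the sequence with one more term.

Applying the rule to each of the 15 symbols of ~~~%~~~~%~~~~%~ gives the pieces %~ %~ %~ ~~~ %~ %~ %~ %~ ~~~ %~ %~ %~ %~ ~~~ %~, which concatenate to the answer.

%~%~%~~~~%~%~%~%~~~~%~%~%~%~~~~%~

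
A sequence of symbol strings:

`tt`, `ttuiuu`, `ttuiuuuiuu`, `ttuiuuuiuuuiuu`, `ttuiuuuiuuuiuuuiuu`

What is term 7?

ttuiuuuiuuuiuuuiuuuiuuuiuu

Every step adds uiuu to the end: s(k+1) = s(k)·uiuu.
From ttuiuuuiuuuiuuuiuu, 2 further steps: ttuiuuuiuuuiuuuiuu → ttuiuuuiuuuiuuuiuuuiuu → (answer).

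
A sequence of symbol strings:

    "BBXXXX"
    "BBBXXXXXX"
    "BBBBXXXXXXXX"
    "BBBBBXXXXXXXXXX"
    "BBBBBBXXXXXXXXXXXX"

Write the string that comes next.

BBBBBBBXXXXXXXXXXXXXX

Each string has the form B^{n} X^{2n}, where the shown terms are n = 2, 3, 4, 5, 6.
For the next term, n = 7, so the run lengths are 7, 14.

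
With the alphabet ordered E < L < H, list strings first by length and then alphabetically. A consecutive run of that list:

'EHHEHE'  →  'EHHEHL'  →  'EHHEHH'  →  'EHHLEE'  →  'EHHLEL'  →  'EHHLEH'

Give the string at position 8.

Advancing 2 positions from EHHLEH through EHHLEH → EHHLLE reaches term 8.

EHHLLL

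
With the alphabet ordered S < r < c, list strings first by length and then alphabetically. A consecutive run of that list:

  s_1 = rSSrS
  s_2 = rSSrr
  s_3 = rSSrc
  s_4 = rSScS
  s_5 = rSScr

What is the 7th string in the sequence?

Advancing 2 positions from rSScr through rSScr → rSScc reaches term 7.

rSrSS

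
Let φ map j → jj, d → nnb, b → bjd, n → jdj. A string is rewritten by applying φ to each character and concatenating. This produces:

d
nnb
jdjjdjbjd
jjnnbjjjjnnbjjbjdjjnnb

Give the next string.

jjjjjdjjdjbjdjjjjjjjjjdjjdjbjdjjjjbjdjjnnbjjjjjdjjdjbjd

φ(jjnnbjjjjnnbjjbjdjjnnb) expands symbol-by-symbol to jj jj jdj jdj bjd jj jj jj jj jdj jdj bjd jj jj bjd jj nnb jj jj jdj jdj bjd; joining the 22 pieces gives the next term.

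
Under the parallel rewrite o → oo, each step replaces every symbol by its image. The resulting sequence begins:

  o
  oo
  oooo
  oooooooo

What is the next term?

oooooooooooooooo

Rewriting each symbol of oooooooo: o→oo, o→oo, o→oo, o→oo, o→oo, o→oo, o→oo, o→oo, which concatenates to oo oo oo oo oo oo oo oo.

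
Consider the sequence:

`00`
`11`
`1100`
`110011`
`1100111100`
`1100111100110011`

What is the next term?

11001111001100111100111100

From term 3 onward, concatenate the last term with the second-to-last: 11·00 = 1100, 1100·11 = 110011, …
So term 7 is 1100111100110011·1100111100.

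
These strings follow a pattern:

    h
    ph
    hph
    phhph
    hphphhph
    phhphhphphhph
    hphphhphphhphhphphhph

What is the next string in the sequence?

phhphhphphhphhphphhphphhphhphphhph

From term 3 onward, concatenate the second-to-last term with the last: h·ph = hph, ph·hph = phhph, …
Continuing: phhphhphphhph · hphphhphphhphhphphhph gives term 8.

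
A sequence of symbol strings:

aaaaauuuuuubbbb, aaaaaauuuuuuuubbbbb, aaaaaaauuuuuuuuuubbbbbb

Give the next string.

Each string has the form a^{n+2} u^{2n} b^{n+1}, where the shown terms are n = 3, 4, 5.
Setting n = 6 gives 8, 12, 7 characters in each block.

aaaaaaaauuuuuuuuuuuubbbbbbb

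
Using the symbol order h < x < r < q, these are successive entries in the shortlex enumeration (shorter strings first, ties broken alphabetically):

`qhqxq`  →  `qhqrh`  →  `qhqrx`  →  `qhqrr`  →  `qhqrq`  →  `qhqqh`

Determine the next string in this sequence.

qhqqx

The successor of qhqqh increments the rightmost position that isn't already q and resets every position after it to h.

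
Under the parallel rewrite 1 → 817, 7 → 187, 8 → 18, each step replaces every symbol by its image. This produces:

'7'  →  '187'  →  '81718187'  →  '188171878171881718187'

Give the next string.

8171818817187817181871881718781718188171878171881718187

φ(188171878171881718187) expands symbol-by-symbol to 817 18 18 817 187 817 18 187 18 817 187 817 18 18 817 187 817 18 817 18 187; joining the 21 pieces gives the next term.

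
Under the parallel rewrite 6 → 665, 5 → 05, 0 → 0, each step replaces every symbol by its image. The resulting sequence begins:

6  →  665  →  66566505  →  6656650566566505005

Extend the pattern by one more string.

665665056656650500566566505665665050050005

Replace each of the 19 characters of 6656650566566505005 in place — 665 665 05 665 665 05 0 05 665 665 05 665 665 05 0 05 0 0 05 — and concatenate.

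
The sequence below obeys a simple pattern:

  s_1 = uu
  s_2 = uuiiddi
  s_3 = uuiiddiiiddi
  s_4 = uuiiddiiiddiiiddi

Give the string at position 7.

uuiiddiiiddiiiddiiiddiiiddiiiddi

Every step adds iiddi to the end: s(k+1) = s(k)·iiddi.
From uuiiddiiiddiiiddi, 3 further steps: uuiiddiiiddiiiddi → uuiiddiiiddiiiddiiiddi → uuiiddiiiddiiiddiiiddiiiddi → (answer).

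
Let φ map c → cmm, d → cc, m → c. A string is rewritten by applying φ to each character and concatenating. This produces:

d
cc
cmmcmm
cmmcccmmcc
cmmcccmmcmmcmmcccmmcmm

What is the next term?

Replace each of the 22 characters of cmmcccmmcmmcmmcccmmcmm in place — cmm c c cmm cmm cmm c c cmm c c cmm c c cmm cmm cmm c c cmm c c — and concatenate.

cmmcccmmcmmcmmcccmmcccmmcccmmcmmcmmcccmmcc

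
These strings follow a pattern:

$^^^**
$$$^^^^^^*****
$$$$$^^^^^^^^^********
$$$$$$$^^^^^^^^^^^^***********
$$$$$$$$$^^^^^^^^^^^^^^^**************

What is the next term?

The n-th term is 2n-1 $'s then 3n ^'s then 3n-1 *'s (n = 1, 2, …).
For the next term, n = 6, so the run lengths are 11, 18, 17.

$$$$$$$$$$$^^^^^^^^^^^^^^^^^^*****************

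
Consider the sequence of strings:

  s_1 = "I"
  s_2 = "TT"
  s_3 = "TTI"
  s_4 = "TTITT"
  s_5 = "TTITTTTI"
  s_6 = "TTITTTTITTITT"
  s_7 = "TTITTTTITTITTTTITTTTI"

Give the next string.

From term 3 onward, concatenate the last term with the second-to-last: TT·I = TTI, TTI·TT = TTITT, …
Continuing: TTITTTTITTITTTTITTTTI · TTITTTTITTITT gives term 8.

TTITTTTITTITTTTITTTTITTITTTTITTITT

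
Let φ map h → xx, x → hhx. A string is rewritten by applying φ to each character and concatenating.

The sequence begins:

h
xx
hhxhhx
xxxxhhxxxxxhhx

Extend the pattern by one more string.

Rewriting the 14 symbols of xxxxhhxxxxxhhx one by one yields hhx hhx hhx hhx xx xx hhx hhx hhx hhx hhx xx xx hhx; concatenated:

hhxhhxhhxhhxxxxxhhxhhxhhxhhxhhxxxxxhhx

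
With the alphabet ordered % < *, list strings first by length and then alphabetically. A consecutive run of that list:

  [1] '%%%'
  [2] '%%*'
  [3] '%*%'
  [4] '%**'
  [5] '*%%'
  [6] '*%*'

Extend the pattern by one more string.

**%

Treat *%* as a base-2 numeral over the given alphabet and add one, carrying through any trailing *'s.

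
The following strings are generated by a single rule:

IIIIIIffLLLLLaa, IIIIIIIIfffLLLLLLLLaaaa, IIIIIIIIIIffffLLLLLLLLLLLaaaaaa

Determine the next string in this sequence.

IIIIIIIIIIIIfffffLLLLLLLLLLLLLLaaaaaaaa

Reading off run lengths: I runs 6, 8, 10; f runs 2, 3, 4; L runs 5, 8, 11; a runs 2, 4, 6 — each is linear in n, where the shown terms are n = 2, 3, 4.
For the next term, n = 5, so the run lengths are 12, 5, 14, 8.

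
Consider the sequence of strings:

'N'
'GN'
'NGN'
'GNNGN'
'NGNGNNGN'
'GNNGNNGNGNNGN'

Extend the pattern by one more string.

From term 3 onward, concatenate the second-to-last term with the last: N·GN = NGN, GN·NGN = GNNGN, …
So term 7 is NGNGNNGN·GNNGNNGNGNNGN.

NGNGNNGNGNNGNNGNGNNGN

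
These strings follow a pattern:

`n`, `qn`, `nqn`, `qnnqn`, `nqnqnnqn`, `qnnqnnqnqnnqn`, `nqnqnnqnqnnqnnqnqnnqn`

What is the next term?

qnnqnnqnqnnqnnqnqnnqnqnnqnnqnqnnqn

Each term (from the third on) is the two preceding terms concatenated in order: term 3 = n·qn = nqn.
Continuing: qnnqnnqnqnnqn · nqnqnnqnqnnqnnqnqnnqn gives term 8.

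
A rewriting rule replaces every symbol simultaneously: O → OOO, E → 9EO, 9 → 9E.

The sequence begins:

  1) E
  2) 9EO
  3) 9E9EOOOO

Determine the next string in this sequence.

Rewriting each symbol of 9E9EOOOO: 9→9E, E→9EO, 9→9E, E→9EO, O→OOO, O→OOO, O→OOO, O→OOO, which concatenates to 9E 9EO 9E 9EO OOO OOO OOO OOO.

9E9EO9E9EOOOOOOOOOOOOO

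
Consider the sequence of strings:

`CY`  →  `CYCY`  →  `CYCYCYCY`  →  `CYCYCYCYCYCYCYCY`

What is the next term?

Each string is two copies of the previous one concatenated.
Doubling CYCYCYCYCYCYCYCY:

CYCYCYCYCYCYCYCYCYCYCYCYCYCYCYCY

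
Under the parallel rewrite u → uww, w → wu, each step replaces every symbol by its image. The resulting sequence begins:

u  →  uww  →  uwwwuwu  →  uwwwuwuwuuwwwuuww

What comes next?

uwwwuwuwuuwwwuuwwwuuwwuwwwuwuwuuwwuwwwuwu

Applying the rule to each of the 17 symbols of uwwwuwuwuuwwwuuww gives the pieces uww wu wu wu uww wu uww wu uww uww wu wu wu uww uww wu wu, which concatenate to the answer.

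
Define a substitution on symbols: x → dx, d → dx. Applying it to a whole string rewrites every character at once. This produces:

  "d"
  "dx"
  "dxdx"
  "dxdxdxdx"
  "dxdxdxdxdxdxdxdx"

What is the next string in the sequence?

Rewriting the 16 symbols of dxdxdxdxdxdxdxdx one by one yields dx dx dx dx dx dx dx dx dx dx dx dx dx dx dx dx; concatenated:

dxdxdxdxdxdxdxdxdxdxdxdxdxdxdxdx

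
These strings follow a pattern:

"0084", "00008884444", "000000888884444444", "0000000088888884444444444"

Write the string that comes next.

Term n consists of 2n 0's, followed by 2n-1 8's, followed by 3n-2 4's (n = 1, 2, …).
Setting n = 5 gives 10, 9, 13 characters in each block.

00000000008888888884444444444444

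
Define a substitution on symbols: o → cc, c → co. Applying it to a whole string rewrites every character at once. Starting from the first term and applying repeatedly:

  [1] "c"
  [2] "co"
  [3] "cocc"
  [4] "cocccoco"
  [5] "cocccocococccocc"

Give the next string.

cocccocococccocccocccocococccoco

φ(cocccocococccocc) expands symbol-by-symbol to co cc co co co cc co cc co cc co co co cc co co; joining the 16 pieces gives the next term.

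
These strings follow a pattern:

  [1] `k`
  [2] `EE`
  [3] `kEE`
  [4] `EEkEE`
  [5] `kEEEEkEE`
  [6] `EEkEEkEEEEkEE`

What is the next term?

This is a Fibonacci-style word recurrence s(k) = s(k−2)·s(k−1): e.g. k·EE = kEE.
The next term joins kEEEEkEE and EEkEEkEEEEkEE.

kEEEEkEEEEkEEkEEEEkEE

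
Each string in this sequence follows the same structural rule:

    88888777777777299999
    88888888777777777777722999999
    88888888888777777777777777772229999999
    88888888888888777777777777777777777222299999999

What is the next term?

Reading off run lengths: 8 runs 5, 8, 11, 14; 7 runs 9, 13, 17, 21; 2 runs 1, 2, 3, 4; 9 runs 5, 6, 7, 8 — each is linear in n, where the shown terms are n = 2, 3, 4, 5.
Setting n = 6 gives 17, 25, 5, 9 characters in each block.

88888888888888888777777777777777777777777722222999999999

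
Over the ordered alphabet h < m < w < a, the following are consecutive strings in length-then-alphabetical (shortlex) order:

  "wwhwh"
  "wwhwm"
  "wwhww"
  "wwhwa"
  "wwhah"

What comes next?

wwham

The successor of wwhah increments the rightmost position that isn't already a and resets every position after it to h.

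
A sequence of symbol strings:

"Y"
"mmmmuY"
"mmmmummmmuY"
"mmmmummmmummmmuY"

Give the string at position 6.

The strings grow by a fixed prefix mmmmu each time.
From mmmmummmmummmmuY, 2 further steps: mmmmummmmummmmuY → mmmmummmmummmmummmmuY → (answer).

mmmmummmmummmmummmmummmmuY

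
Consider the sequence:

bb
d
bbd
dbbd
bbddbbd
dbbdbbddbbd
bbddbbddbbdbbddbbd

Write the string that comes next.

From term 3 onward, concatenate the second-to-last term with the last: bb·d = bbd, d·bbd = dbbd, …
So term 8 is dbbdbbddbbd·bbddbbddbbdbbddbbd.

dbbdbbddbbdbbddbbddbbdbbddbbd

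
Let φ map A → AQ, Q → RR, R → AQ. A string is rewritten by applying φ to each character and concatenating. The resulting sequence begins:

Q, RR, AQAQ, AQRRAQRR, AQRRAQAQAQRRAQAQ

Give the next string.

AQRRAQAQAQRRAQRRAQRRAQAQAQRRAQRR

Replace each of the 16 characters of AQRRAQAQAQRRAQAQ in place — AQ RR AQ AQ AQ RR AQ RR AQ RR AQ AQ AQ RR AQ RR — and concatenate.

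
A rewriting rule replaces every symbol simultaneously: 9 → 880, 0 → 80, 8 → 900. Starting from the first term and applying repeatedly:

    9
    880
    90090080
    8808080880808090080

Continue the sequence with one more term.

Replace each of the 19 characters of 8808080880808090080 in place — 900 900 80 900 80 900 80 900 900 80 900 80 900 80 880 80 80 900 80 — and concatenate.

900900809008090080900900809008090080880808090080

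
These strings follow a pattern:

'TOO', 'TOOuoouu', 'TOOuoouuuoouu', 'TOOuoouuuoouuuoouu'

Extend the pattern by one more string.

TOOuoouuuoouuuoouuuoouu

The strings grow by a fixed suffix uoouu each time.
So the next term is TOOuoouuuoouuuoouu·uoouu.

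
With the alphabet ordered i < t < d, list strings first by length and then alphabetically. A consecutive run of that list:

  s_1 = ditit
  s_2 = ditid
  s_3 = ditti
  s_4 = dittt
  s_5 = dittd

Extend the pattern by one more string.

ditdi

Treat dittd as a base-3 numeral over the given alphabet and add one, carrying through any trailing d's.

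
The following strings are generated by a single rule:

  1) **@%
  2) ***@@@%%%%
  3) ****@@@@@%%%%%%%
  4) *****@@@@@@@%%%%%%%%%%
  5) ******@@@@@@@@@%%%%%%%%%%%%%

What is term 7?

Reading off run lengths: * runs 2, 3, 4, 5, 6; @ runs 1, 3, 5, 7, 9; % runs 1, 4, 7, 10, 13 — each is linear in n (n = 1, 2, …).
Setting n = 7 gives 8, 13, 19 characters in each block.

********@@@@@@@@@@@@@%%%%%%%%%%%%%%%%%%%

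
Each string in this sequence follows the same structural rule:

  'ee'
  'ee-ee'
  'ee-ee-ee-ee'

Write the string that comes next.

ee-ee-ee-ee-ee-ee-ee-ee

Every step duplicates the string with '-' between the halves.
One more doubling of ee-ee-ee-ee gives the answer.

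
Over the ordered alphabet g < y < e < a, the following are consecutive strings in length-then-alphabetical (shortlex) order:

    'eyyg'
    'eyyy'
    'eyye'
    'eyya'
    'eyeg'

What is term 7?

Stepping forward 2 times from eyeg: eyeg → eyey, then the target.

eyee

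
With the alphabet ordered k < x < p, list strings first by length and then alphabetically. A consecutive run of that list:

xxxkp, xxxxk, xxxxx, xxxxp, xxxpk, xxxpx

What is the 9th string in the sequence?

xxpkx

Advancing 3 positions from xxxpx through xxxpx → xxxpp → xxpkk reaches term 9.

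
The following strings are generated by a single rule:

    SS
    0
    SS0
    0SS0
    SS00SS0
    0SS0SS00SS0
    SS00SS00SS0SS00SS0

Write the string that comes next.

0SS0SS00SS0SS00SS00SS0SS00SS0

From term 3 onward, concatenate the second-to-last term with the last: SS·0 = SS0, 0·SS0 = 0SS0, …
The next term joins 0SS0SS00SS0 and SS00SS00SS0SS00SS0.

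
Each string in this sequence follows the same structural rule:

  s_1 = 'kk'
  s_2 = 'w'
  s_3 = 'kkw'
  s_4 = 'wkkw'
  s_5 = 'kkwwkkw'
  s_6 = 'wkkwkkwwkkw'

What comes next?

kkwwkkwwkkwkkwwkkw

From term 3 onward, concatenate the second-to-last term with the last: kk·w = kkw, w·kkw = wkkw, …
The next term joins kkwwkkw and wkkwkkwwkkw.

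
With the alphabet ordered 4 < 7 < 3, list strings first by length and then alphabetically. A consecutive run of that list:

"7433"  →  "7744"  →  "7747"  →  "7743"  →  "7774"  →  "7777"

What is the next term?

7773

Find the rightmost character of 7777 below 3, bump it to the next letter, and reset everything to its right to 4.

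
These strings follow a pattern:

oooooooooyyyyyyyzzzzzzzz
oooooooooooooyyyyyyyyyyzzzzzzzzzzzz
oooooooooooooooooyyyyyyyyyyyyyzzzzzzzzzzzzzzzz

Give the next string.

Term n consists of 4n+1 o's, followed by 3n+1 y's, followed by 4n z's, where the shown terms are n = 2, 3, 4.
At n = 5 the blocks have lengths 21, 16, 20.

oooooooooooooooooooooyyyyyyyyyyyyyyyyzzzzzzzzzzzzzzzzzzzz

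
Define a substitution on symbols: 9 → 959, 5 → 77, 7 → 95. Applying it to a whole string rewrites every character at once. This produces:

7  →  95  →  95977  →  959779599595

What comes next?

959779599595959779599597795977

Rewriting each symbol of 959779599595: 9→959, 5→77, 9→959, 7→95, 7→95, 9→959, 5→77, 9→959, 9→959, 5→77, 9→959, 5→77, which concatenates to 959 77 959 95 95 959 77 959 959 77 959 77.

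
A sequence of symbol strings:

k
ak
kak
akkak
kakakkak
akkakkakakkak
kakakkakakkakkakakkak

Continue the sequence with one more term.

From term 3 onward, concatenate the second-to-last term with the last: k·ak = kak, ak·kak = akkak, …
The next term joins akkakkakakkak and kakakkakakkakkakakkak.

akkakkakakkakkakakkakakkakkakakkak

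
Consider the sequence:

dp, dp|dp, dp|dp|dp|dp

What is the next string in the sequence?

dp|dp|dp|dp|dp|dp|dp|dp

Every step duplicates the string with '|' between the halves.
One more doubling of dp|dp|dp|dp gives the answer.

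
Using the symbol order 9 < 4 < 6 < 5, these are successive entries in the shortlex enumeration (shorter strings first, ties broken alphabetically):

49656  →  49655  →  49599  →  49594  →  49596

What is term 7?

Stepping forward 2 times from 49596: 49596 → 49595, then the target.

49549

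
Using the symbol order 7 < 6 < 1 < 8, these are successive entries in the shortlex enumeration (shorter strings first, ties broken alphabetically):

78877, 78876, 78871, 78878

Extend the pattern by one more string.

78867

The successor of 78878 increments the rightmost position that isn't already 8 and resets every position after it to 7.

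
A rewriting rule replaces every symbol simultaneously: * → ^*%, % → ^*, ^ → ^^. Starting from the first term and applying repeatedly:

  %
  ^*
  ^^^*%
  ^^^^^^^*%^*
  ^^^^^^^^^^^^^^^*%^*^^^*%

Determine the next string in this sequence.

Replace each of the 24 characters of ^^^^^^^^^^^^^^^*%^*^^^*% in place — ^^ ^^ ^^ ^^ ^^ ^^ ^^ ^^ ^^ ^^ ^^ ^^ ^^ ^^ ^^ ^*% ^* ^^ ^*% ^^ ^^ ^^ ^*% ^* — and concatenate.

^^^^^^^^^^^^^^^^^^^^^^^^^^^^^^^*%^*^^^*%^^^^^^^*%^*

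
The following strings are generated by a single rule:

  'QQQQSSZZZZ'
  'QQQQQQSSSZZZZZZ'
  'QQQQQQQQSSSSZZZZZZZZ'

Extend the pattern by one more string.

Reading off run lengths: Q runs 4, 6, 8; S runs 2, 3, 4; Z runs 4, 6, 8 — each is linear in n, where the shown terms are n = 2, 3, 4.
Setting n = 5 gives 10, 5, 10 characters in each block.

QQQQQQQQQQSSSSSZZZZZZZZZZ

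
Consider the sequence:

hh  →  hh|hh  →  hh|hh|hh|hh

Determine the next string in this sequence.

Every step duplicates the string with '|' between the halves.
So the next term is two copies of hh|hh|hh|hh with '|' between the halves.

hh|hh|hh|hh|hh|hh|hh|hh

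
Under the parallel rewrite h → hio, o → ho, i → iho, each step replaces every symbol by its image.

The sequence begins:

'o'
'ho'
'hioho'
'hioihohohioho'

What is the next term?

Rewriting the 13 symbols of hioihohohioho one by one yields hio iho ho iho hio ho hio ho hio iho ho hio ho; concatenated:

hioihohoihohiohohiohohioihohohioho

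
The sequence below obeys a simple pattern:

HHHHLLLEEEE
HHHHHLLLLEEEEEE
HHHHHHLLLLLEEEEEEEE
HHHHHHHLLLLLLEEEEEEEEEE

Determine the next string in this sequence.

HHHHHHHHLLLLLLLEEEEEEEEEEEE

Reading off run lengths: H runs 4, 5, 6, 7; L runs 3, 4, 5, 6; E runs 4, 6, 8, 10 — each is linear in n, where the shown terms are n = 2, 3, 4, 5.
For the next term, n = 6, so the run lengths are 8, 7, 12.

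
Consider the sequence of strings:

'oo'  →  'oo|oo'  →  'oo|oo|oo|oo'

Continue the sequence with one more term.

oo|oo|oo|oo|oo|oo|oo|oo

Each string is two copies of the previous one joined by '|'.
One more doubling of oo|oo|oo|oo gives the answer.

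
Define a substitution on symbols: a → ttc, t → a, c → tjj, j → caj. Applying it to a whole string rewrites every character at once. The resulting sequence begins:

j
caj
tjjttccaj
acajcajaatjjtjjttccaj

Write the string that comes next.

Replace each of the 21 characters of acajcajaatjjtjjttccaj in place — ttc tjj ttc caj tjj ttc caj ttc ttc a caj caj a caj caj a a tjj tjj ttc caj — and concatenate.

ttctjjttccajtjjttccajttcttcacajcajacajcajaatjjtjjttccaj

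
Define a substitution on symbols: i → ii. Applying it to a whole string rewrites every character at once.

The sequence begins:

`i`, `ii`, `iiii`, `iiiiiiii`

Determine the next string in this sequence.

Rewriting each symbol of iiiiiiii: i→ii, i→ii, i→ii, i→ii, i→ii, i→ii, i→ii, i→ii, which concatenates to ii ii ii ii ii ii ii ii.

iiiiiiiiiiiiiiii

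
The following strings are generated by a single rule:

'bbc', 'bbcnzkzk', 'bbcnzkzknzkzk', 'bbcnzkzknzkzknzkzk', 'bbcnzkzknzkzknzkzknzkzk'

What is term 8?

Every step adds nzkzk to the end: s(k+1) = s(k)·nzkzk.
From bbcnzkzknzkzknzkzknzkzk, 3 further steps: bbcnzkzknzkzknzkzknzkzk → bbcnzkzknzkzknzkzknzkzknzkzk → bbcnzkzknzkzknzkzknzkzknzkzknzkzk → (answer).

bbcnzkzknzkzknzkzknzkzknzkzknzkzknzkzk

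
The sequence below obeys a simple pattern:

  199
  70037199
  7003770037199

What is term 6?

Every step adds 70037 at the front: s(k+1) = 70037·s(k).
From 7003770037199, 3 further steps: 7003770037199 → 700377003770037199 → 70037700377003770037199 → (answer).

7003770037700377003770037199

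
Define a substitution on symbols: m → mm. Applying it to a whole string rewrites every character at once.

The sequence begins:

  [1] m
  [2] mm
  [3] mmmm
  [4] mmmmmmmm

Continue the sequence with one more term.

Rewriting each symbol of mmmmmmmm: m→mm, m→mm, m→mm, m→mm, m→mm, m→mm, m→mm, m→mm, which concatenates to mm mm mm mm mm mm mm mm.

mmmmmmmmmmmmmmmm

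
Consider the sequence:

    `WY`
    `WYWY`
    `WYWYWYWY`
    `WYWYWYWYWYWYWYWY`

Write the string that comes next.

Every step duplicates the string.
Doubling WYWYWYWYWYWYWYWY:

WYWYWYWYWYWYWYWYWYWYWYWYWYWYWYWY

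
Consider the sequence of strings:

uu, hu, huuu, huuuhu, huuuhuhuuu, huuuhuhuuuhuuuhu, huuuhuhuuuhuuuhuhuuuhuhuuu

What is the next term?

This is a Fibonacci-style word recurrence s(k) = s(k−1)·s(k−2): e.g. hu·uu = huuu.
Continuing: huuuhuhuuuhuuuhuhuuuhuhuuu · huuuhuhuuuhuuuhu gives term 8.

huuuhuhuuuhuuuhuhuuuhuhuuuhuuuhuhuuuhuuuhu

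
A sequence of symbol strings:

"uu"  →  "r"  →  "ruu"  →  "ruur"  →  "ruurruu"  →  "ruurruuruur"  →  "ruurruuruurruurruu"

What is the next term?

Each term (from the third on) is the previous term followed by the one before it: term 3 = r·uu = ruu.
Continuing: ruurruuruurruurruu · ruurruuruur gives term 8.

ruurruuruurruurruuruurruuruur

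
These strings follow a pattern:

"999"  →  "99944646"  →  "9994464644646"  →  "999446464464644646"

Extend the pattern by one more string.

The strings grow by a fixed suffix 44646 each time.
One more step from 999446464464644646 gives the answer.

99944646446464464644646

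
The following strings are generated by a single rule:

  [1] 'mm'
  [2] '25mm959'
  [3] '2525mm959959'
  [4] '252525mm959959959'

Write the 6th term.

Every step adds 25 to the front and 959 to the end of the previous string.
From 252525mm959959959, 2 further steps: 252525mm959959959 → 25252525mm959959959959 → (answer).

2525252525mm959959959959959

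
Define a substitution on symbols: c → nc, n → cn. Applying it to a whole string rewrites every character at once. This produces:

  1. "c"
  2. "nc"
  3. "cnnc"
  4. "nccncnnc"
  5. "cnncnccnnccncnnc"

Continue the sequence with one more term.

nccncnnccnncnccncnncnccnnccncnnc

Replace each of the 16 characters of cnncnccnnccncnnc in place — nc cn cn nc cn nc nc cn cn nc nc cn nc cn cn nc — and concatenate.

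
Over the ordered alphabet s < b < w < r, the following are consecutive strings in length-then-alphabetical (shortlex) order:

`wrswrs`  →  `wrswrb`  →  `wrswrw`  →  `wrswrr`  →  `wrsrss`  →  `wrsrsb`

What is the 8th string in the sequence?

wrsrsr

Stepping forward 2 times from wrsrsb: wrsrsb → wrsrsw, then the target.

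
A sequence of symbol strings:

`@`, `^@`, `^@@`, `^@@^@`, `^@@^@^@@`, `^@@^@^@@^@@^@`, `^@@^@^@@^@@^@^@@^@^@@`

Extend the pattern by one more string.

^@@^@^@@^@@^@^@@^@^@@^@@^@^@@^@@^@

From term 3 onward, concatenate the last term with the second-to-last: ^@·@ = ^@@, ^@@·^@ = ^@@^@, …
Continuing: ^@@^@^@@^@@^@^@@^@^@@ · ^@@^@^@@^@@^@ gives term 8.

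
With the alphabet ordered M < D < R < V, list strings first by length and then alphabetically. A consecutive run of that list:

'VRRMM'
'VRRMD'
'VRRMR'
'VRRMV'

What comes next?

VRRDM

The successor of VRRMV increments the rightmost position that isn't already V and resets every position after it to M.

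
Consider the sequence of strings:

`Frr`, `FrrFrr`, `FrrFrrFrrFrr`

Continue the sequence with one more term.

Each string is two copies of the previous one concatenated.
Doubling FrrFrrFrrFrr:

FrrFrrFrrFrrFrrFrrFrrFrr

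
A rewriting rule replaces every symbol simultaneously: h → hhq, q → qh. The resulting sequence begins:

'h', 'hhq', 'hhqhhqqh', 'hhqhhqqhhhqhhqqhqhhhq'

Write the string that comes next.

Rewriting the 21 symbols of hhqhhqqhhhqhhqqhqhhhq one by one yields hhq hhq qh hhq hhq qh qh hhq hhq hhq qh hhq hhq qh qh hhq qh hhq hhq hhq qh; concatenated:

hhqhhqqhhhqhhqqhqhhhqhhqhhqqhhhqhhqqhqhhhqqhhhqhhqhhqqh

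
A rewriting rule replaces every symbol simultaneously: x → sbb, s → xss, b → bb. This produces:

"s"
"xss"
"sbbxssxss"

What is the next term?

Rewriting each symbol of sbbxssxss: s→xss, b→bb, b→bb, x→sbb, s→xss, s→xss, x→sbb, s→xss, s→xss, which concatenates to xss bb bb sbb xss xss sbb xss xss.

xssbbbbsbbxssxsssbbxssxss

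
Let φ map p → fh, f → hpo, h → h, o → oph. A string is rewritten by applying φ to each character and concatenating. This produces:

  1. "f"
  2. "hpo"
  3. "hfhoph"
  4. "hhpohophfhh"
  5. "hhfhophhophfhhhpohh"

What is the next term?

hhhpohophfhhhophfhhhpohhhfhophhh

Applying the rule to each of the 19 symbols of hhfhophhophfhhhpohh gives the pieces h h hpo h oph fh h h oph fh h hpo h h h fh oph h h, which concatenate to the answer.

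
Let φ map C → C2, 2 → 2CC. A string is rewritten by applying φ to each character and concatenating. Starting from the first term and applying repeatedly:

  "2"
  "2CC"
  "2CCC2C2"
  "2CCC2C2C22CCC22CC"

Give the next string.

2CCC2C2C22CCC22CCC22CC2CCC2C2C22CC2CCC2C2

Applying the rule to each of the 17 symbols of 2CCC2C2C22CCC22CC gives the pieces 2CC C2 C2 C2 2CC C2 2CC C2 2CC 2CC C2 C2 C2 2CC 2CC C2 C2, which concatenate to the answer.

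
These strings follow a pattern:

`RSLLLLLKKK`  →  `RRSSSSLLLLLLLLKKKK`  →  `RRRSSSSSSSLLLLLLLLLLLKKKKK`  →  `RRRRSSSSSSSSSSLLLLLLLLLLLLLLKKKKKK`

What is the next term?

RRRRRSSSSSSSSSSSSSLLLLLLLLLLLLLLLLLKKKKKKK

Each string has the form R^{n} S^{3n-2} L^{3n+2} K^{n+2} (n = 1, 2, …).
At n = 5 the blocks have lengths 5, 13, 17, 7.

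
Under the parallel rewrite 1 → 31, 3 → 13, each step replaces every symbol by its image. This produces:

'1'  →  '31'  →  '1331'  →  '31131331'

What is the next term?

1331311331131331

Rewriting each symbol of 31131331: 3→13, 1→31, 1→31, 3→13, 1→31, 3→13, 3→13, 1→31, which concatenates to 13 31 31 13 31 13 13 31.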